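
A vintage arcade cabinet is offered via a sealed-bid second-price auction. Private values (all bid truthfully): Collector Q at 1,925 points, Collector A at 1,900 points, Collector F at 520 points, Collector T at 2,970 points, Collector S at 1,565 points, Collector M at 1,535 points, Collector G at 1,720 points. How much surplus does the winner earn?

Surplus = 1,045 points.

Sorted high to low: Collector T 2,970 points, then Collector Q 1,925 points, then Collector A 1,900 points, then Collector G 1,720 points, then Collector S 1,565 points, then Collector M 1,535 points, then Collector F 520 points.
Collector T wins with the top bid and pays the second-highest, 1,925 points.
Surplus = 2,970 points − 1,925 points = 1,045 points.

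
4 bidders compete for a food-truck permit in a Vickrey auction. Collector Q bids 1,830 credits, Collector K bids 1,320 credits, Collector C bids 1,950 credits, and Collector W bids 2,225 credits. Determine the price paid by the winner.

Price paid: 1,950 credits.

Ranking the bids: Collector W 2,225 credits, then Collector C 1,950 credits, then Collector Q 1,830 credits, then Collector K 1,320 credits.
Collector W has the highest bid, so Collector W wins.
The second-highest bid is 1,950 credits, so that is what Collector W pays.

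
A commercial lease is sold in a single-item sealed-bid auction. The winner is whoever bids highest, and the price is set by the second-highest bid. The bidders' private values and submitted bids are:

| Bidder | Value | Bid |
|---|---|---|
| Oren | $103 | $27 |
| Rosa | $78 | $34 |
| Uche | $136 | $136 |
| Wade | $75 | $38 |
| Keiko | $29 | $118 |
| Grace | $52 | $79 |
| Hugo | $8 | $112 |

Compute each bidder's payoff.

Sorted high to low: Uche $136 > Keiko $118 > Hugo $112 > Grace $79 > Wade $38 > Rosa $34 > Oren $27.
Uche has the top bid and wins; the price is the second-highest bid, $118.
Uche's payoff = $136 − $118 = $18. All other bidders lose, so their payoff is 0.

Oren $0, Rosa $0, Uche $18, Wade $0, Keiko $0, Grace $0, Hugo $0.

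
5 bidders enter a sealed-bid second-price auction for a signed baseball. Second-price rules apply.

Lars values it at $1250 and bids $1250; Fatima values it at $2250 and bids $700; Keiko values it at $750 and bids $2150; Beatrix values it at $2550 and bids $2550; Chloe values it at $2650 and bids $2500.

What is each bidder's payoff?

Payoffs: Lars $0, Fatima $0, Keiko $0, Beatrix $50, Chloe $0.

Ordered from highest: Beatrix $2550, then Chloe $2500, then Keiko $2150, then Lars $1250, then Fatima $700.
Beatrix has the top bid and wins; the price is the second-highest bid, $2500.
Beatrix's payoff = $2550 − $2500 = $50. All other bidders lose, so their payoff is 0.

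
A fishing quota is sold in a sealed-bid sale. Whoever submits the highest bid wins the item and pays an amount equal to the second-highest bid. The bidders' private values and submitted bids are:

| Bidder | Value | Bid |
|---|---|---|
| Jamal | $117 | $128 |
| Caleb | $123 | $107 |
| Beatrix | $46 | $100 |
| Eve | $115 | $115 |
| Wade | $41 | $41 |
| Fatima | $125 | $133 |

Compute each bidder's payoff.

Sorted high to low: Fatima $133; Jamal $128; Eve $115; Caleb $107; Beatrix $100; Wade $41.
Fatima has the top bid and wins; the price is the second-highest bid, $128.
Fatima's payoff = $125 − $128 = -$3. All other bidders lose, so their payoff is 0.

Payoffs: Jamal $0, Caleb $0, Beatrix $0, Eve $0, Wade $0, Fatima -$3.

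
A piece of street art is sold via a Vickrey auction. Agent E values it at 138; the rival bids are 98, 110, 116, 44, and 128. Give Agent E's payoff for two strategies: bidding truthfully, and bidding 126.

(a) 10  (b) 0

The highest competing bid is 128.
Bidding truthfully at 138: Agent E has the top bid, wins, and pays the second-highest bid 128. Payoff = 138 − 128 = 10.
Bidding 126: the top bid is 128 (a rival), so Agent E loses. Payoff = 0.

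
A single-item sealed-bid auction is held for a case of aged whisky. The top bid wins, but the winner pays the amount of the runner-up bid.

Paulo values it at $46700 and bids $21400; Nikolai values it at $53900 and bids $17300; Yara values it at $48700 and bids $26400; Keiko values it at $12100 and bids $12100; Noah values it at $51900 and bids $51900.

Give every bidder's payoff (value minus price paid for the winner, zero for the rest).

Payoffs: Paulo $0, Nikolai $0, Yara $0, Keiko $0, Noah $25500.

Ordered from highest: Noah $51900, then Yara $26400, then Paulo $21400, then Nikolai $17300, then Keiko $12100.
Noah has the top bid and wins; the price is the second-highest bid, $26400.
Noah's payoff = $51900 − $26400 = $25500. All other bidders lose, so their payoff is 0.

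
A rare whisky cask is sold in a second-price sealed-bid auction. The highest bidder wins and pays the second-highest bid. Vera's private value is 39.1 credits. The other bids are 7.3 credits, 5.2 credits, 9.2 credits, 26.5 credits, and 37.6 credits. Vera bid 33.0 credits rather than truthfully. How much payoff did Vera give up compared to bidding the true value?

Payoff forgone: 1.5 credits.

The highest competing bid is 37.6 credits.
Bidding truthfully at 39.1 credits: Vera has the top bid, wins, and pays the second-highest bid 37.6 credits. Payoff = 39.1 credits − 37.6 credits = 1.5 credits.
Bidding 33.0 credits: the top bid is 37.6 credits (a rival), so Vera loses. Payoff = 0.0 credits.
Regret = truthful payoff − actual payoff = 1.5 credits − 0.0 credits = 1.5 credits.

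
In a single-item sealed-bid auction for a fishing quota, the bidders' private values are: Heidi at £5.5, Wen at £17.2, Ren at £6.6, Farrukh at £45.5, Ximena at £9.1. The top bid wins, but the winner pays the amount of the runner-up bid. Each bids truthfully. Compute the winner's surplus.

Sorted high to low: Farrukh £45.5 > Wen £17.2 > Ximena £9.1 > Ren £6.6 > Heidi £5.5.
Farrukh wins with the top bid and pays the second-highest, £17.2.
Surplus = £45.5 − £17.2 = £28.3.

Winner's surplus: £28.3.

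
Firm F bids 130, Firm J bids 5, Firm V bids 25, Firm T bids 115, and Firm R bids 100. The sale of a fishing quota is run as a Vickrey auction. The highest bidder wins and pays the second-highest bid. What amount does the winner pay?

Price paid: 115.

Ordered from highest: Firm F 130; Firm T 115; Firm R 100; Firm V 25; Firm J 5.
Firm F has the highest bid, so Firm F wins.
The second-highest bid is 115, so that is what Firm F pays.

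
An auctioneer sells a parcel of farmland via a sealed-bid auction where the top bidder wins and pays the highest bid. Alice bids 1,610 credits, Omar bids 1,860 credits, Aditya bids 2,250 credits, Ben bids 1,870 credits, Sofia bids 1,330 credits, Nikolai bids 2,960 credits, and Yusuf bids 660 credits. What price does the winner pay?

Bids in descending order: Nikolai 2,960 credits > Aditya 2,250 credits > Ben 1,870 credits > Omar 1,860 credits > Alice 1,610 credits > Sofia 1,330 credits > Yusuf 660 credits.
Nikolai is the highest bidder, so Nikolai wins.
Under the first-price rule, the price is the highest bid: 2,960 credits.

2,960 credits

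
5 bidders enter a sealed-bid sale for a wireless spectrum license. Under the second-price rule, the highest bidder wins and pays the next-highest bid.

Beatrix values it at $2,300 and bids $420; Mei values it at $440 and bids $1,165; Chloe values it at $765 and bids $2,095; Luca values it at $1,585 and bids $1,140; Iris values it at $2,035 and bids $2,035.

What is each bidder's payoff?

Sorted high to low: Chloe $2,095, then Iris $2,035, then Mei $1,165, then Luca $1,140, then Beatrix $420.
Chloe has the top bid and wins; the price is the second-highest bid, $2,035.
Chloe's payoff = $765 − $2,035 = -$1,270. All other bidders lose, so their payoff is 0.

Payoffs: Beatrix $0, Mei $0, Chloe -$1,270, Luca $0, Iris $0.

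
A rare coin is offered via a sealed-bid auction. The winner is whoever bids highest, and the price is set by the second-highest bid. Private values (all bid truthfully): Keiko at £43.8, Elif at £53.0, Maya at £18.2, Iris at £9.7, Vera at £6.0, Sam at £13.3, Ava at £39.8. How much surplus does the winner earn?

Sorted high to low: Elif £53.0, then Keiko £43.8, then Ava £39.8, then Maya £18.2, then Sam £13.3, then Iris £9.7, then Vera £6.0.
Elif wins with the top bid and pays the second-highest, £43.8.
Surplus = £53.0 − £43.8 = £9.2.

£9.2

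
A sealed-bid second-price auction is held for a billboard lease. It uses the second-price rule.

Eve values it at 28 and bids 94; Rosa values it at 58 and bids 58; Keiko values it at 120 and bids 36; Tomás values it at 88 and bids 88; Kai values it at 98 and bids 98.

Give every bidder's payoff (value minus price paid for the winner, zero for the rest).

Payoffs: Eve 0, Rosa 0, Keiko 0, Tomás 0, Kai 4.

Bids in descending order: Kai 98; Eve 94; Tomás 88; Rosa 58; Keiko 36.
Kai has the top bid and wins; the price is the second-highest bid, 94.
Kai's payoff = 98 − 94 = 4. All other bidders lose, so their payoff is 0.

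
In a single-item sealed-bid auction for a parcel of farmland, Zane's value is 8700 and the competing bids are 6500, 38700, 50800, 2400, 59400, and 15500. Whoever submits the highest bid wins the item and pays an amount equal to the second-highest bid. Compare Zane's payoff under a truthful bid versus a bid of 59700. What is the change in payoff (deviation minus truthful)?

Change in payoff: -50700.

The highest competing bid is 59400.
Bidding truthfully at 8700: the top bid is 59400 (a rival), so Zane loses. Payoff = 0.
Bidding 59700: Zane has the top bid, wins, and pays the second-highest bid 59400. Payoff = 8700 − 59400 = -50700.
Change = -50700 − 0 = -50700.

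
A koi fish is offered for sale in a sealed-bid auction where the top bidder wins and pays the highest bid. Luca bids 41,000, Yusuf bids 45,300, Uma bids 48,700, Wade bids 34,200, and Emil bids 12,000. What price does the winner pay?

Price paid: 48,700.

Bids in descending order: Uma 48,700, then Yusuf 45,300, then Luca 41,000, then Wade 34,200, then Emil 12,000.
Uma is the highest bidder, so Uma wins.
Under the first-price rule, the price is the highest bid: 48,700.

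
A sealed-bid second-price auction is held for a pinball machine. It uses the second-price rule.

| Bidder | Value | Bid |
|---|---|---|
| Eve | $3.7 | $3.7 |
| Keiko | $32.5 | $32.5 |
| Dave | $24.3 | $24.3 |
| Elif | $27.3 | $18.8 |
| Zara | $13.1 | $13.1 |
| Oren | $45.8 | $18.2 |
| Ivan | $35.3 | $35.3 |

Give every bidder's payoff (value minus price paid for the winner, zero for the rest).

Eve $0.0, Keiko $0.0, Dave $0.0, Elif $0.0, Zara $0.0, Oren $0.0, Ivan $2.8.

Sorted high to low: Ivan $35.3 > Keiko $32.5 > Dave $24.3 > Elif $18.8 > Oren $18.2 > Zara $13.1 > Eve $3.7.
Ivan has the top bid and wins; the price is the second-highest bid, $32.5.
Ivan's payoff = $35.3 − $32.5 = $2.8. All other bidders lose, so their payoff is 0.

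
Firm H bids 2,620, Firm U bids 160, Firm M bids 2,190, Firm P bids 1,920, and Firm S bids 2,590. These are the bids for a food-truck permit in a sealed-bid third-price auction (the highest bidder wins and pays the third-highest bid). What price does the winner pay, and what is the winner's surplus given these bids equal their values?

The winner pays 2,190 for a surplus of 430.

Ranking the bids: Firm H 2,620; Firm S 2,590; Firm M 2,190; Firm P 1,920; Firm U 160.
Firm H is the highest bidder, so Firm H wins.
Under the third-price rule, the price is the third-highest bid: 2,190.
Surplus = 2,620 − 2,190 = 430.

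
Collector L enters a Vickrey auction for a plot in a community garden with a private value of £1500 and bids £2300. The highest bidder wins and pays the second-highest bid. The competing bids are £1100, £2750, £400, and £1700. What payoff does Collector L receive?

Payoff = £0.

Highest competing bid: £2750.
Collector L's bid £2300 is not the highest, so Collector L loses, pays nothing, and earns zero payoff.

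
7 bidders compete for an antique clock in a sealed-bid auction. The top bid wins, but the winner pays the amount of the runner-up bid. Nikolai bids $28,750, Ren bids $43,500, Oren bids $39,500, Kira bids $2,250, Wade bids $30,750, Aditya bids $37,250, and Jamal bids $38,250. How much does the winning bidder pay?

Sorted high to low: Ren $43,500 > Oren $39,500 > Jamal $38,250 > Aditya $37,250 > Wade $30,750 > Nikolai $28,750 > Kira $2,250.
Ren has the highest bid, so Ren wins.
The second-highest bid is $39,500, so that is what Ren pays.

The winner pays $39,500.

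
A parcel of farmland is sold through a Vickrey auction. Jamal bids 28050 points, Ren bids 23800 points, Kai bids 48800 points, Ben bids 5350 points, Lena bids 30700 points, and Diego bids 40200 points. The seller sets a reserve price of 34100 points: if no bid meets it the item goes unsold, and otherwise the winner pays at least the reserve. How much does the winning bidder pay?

The winner pays 40200 points.

Sorted high to low: Kai 48800 points; Diego 40200 points; Lena 30700 points; Jamal 28050 points; Ren 23800 points; Ben 5350 points.
Kai has the highest bid, so Kai wins.
The second-highest bid is 40200 points, which exceeds the reserve, so that sets the price.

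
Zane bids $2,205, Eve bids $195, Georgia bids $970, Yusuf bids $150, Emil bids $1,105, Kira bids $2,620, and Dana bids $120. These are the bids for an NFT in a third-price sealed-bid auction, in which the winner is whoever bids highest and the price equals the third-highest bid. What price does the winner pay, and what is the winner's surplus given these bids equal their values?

Sorted high to low: Kira $2,620 > Zane $2,205 > Emil $1,105 > Georgia $970 > Eve $195 > Yusuf $150 > Dana $120.
Kira is the highest bidder, so Kira wins.
Under the third-price rule, the price is the third-highest bid: $1,105.
Surplus = $2,620 − $1,105 = $1,515.

Price $1,105; surplus $1,515.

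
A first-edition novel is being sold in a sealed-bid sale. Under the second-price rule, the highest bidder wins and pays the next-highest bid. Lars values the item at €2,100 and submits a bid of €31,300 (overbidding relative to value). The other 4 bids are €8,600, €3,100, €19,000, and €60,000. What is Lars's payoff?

Highest competing bid: €60,000.
Lars's bid €31,300 is not the highest, so Lars loses, pays nothing, and earns zero payoff.

€0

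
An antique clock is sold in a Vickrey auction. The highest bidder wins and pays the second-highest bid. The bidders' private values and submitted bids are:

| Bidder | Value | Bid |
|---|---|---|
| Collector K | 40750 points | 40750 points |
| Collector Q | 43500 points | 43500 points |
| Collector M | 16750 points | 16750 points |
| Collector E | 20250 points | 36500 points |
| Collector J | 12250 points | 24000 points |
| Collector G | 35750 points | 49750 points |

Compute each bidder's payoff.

Collector K 0 points, Collector Q 0 points, Collector M 0 points, Collector E 0 points, Collector J 0 points, Collector G -7750 points.

Sorted high to low: Collector G 49750 points > Collector Q 43500 points > Collector K 40750 points > Collector E 36500 points > Collector J 24000 points > Collector M 16750 points.
Collector G has the top bid and wins; the price is the second-highest bid, 43500 points.
Collector G's payoff = 35750 points − 43500 points = -7750 points. All other bidders lose, so their payoff is 0.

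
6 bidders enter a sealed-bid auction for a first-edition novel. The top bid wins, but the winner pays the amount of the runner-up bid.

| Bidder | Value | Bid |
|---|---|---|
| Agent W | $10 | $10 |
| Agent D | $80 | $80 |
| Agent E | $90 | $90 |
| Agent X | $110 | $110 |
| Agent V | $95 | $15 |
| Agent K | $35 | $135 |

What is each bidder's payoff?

Sorted high to low: Agent K $135; Agent X $110; Agent E $90; Agent D $80; Agent V $15; Agent W $10.
Agent K has the top bid and wins; the price is the second-highest bid, $110.
Agent K's payoff = $35 − $110 = -$75. All other bidders lose, so their payoff is 0.

Agent W $0, Agent D $0, Agent E $0, Agent X $0, Agent V $0, Agent K -$75.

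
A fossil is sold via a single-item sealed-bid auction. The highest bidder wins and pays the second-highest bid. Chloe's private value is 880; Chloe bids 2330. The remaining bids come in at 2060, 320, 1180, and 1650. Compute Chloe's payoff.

Highest competing bid: 2060.
Chloe's bid 2330 is the highest overall, so Chloe wins and pays the second-highest bid, 2060.
Payoff = value − price = 880 − 2060 = -1180.
Overbidding won the item at a price above value — truthful bidding would have avoided this loss.

Chloe's payoff: -1180.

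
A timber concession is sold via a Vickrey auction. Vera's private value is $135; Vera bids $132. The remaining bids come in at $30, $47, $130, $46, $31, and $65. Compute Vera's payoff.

$5

Highest competing bid: $130.
Vera's bid $132 is the highest overall, so Vera wins and pays the second-highest bid, $130.
Payoff = value − price = $135 − $130 = $5.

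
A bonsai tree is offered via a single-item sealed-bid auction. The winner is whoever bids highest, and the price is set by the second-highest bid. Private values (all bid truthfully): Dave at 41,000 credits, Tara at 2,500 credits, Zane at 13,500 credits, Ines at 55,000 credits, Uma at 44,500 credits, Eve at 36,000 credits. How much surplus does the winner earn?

10,500 credits

Ranking the bids: Ines 55,000 credits, then Uma 44,500 credits, then Dave 41,000 credits, then Eve 36,000 credits, then Zane 13,500 credits, then Tara 2,500 credits.
Ines wins with the top bid and pays the second-highest, 44,500 credits.
Surplus = 55,000 credits − 44,500 credits = 10,500 credits.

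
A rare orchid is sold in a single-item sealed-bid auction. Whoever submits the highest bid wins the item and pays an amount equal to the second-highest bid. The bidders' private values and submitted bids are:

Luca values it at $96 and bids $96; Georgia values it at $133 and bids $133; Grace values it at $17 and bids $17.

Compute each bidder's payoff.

Luca $0, Georgia $37, Grace $0.

Sorted high to low: Georgia $133; Luca $96; Grace $17.
Georgia has the top bid and wins; the price is the second-highest bid, $96.
Georgia's payoff = $133 − $96 = $37. All other bidders lose, so their payoff is 0.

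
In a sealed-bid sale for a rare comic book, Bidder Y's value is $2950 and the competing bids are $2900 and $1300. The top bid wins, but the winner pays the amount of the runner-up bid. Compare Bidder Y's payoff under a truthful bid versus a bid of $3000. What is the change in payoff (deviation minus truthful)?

$0

The highest competing bid is $2900.
Bidding truthfully at $2950: Bidder Y has the top bid, wins, and pays the second-highest bid $2900. Payoff = $2950 − $2900 = $50.
Bidding $3000: Bidder Y has the top bid, wins, and pays the second-highest bid $2900. Payoff = $2950 − $2900 = $50.
Change = $50 − $50 = $0.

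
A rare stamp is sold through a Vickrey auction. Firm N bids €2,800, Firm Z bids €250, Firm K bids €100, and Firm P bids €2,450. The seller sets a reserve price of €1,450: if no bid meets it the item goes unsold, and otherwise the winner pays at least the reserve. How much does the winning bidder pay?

Price paid: €2,450.

Ordered from highest: Firm N €2,800, then Firm P €2,450, then Firm Z €250, then Firm K €100.
Firm N has the highest bid, so Firm N wins.
The second-highest bid is €2,450, which exceeds the reserve, so that sets the price.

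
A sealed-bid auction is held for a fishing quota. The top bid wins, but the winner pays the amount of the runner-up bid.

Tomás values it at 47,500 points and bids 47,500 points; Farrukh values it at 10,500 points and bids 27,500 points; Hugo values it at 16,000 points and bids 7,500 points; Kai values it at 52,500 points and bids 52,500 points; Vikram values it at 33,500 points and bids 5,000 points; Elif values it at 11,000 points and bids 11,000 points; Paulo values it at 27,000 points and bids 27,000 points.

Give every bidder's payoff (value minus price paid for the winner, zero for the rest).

Payoffs: Tomás 0 points, Farrukh 0 points, Hugo 0 points, Kai 5,000 points, Vikram 0 points, Elif 0 points, Paulo 0 points.

Ordered from highest: Kai 52,500 points; Tomás 47,500 points; Farrukh 27,500 points; Paulo 27,000 points; Elif 11,000 points; Hugo 7,500 points; Vikram 5,000 points.
Kai has the top bid and wins; the price is the second-highest bid, 47,500 points.
Kai's payoff = 52,500 points − 47,500 points = 5,000 points. All other bidders lose, so their payoff is 0.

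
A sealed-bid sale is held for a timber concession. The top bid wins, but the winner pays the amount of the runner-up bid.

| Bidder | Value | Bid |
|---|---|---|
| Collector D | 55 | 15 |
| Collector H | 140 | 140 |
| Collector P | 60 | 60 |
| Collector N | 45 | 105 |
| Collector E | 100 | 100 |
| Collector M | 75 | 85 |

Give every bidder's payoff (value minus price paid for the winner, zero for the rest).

Payoffs: Collector D 0, Collector H 35, Collector P 0, Collector N 0, Collector E 0, Collector M 0.

Ordered from highest: Collector H 140, then Collector N 105, then Collector E 100, then Collector M 85, then Collector P 60, then Collector D 15.
Collector H has the top bid and wins; the price is the second-highest bid, 105.
Collector H's payoff = 140 − 105 = 35. All other bidders lose, so their payoff is 0.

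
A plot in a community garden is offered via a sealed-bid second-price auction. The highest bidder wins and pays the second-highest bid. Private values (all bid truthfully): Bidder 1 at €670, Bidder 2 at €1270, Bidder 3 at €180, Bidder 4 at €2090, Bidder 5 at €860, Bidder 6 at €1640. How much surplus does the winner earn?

Ranking the bids: Bidder 4 €2090 > Bidder 6 €1640 > Bidder 2 €1270 > Bidder 5 €860 > Bidder 1 €670 > Bidder 3 €180.
Bidder 4 wins with the top bid and pays the second-highest, €1640.
Surplus = €2090 − €1640 = €450.

Winner's surplus: €450.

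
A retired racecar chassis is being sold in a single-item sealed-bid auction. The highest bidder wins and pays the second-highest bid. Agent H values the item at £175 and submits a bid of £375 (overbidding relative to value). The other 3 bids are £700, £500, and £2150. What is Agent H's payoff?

Agent H's payoff: £0.

Highest competing bid: £2150.
Agent H's bid £375 is not the highest, so Agent H loses, pays nothing, and earns zero payoff.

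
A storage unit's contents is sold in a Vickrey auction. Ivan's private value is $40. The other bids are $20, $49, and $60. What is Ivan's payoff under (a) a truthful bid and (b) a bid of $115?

The highest competing bid is $60.
Bidding truthfully at $40: the top bid is $60 (a rival), so Ivan loses. Payoff = $0.
Bidding $115: Ivan has the top bid, wins, and pays the second-highest bid $60. Payoff = $40 − $60 = -$20.

Truthful: $0; alternative: -$20.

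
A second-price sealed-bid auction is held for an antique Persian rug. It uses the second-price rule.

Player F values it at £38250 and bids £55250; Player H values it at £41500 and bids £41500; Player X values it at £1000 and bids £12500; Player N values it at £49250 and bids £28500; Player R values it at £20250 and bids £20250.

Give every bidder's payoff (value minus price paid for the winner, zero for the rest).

Sorted high to low: Player F £55250; Player H £41500; Player N £28500; Player R £20250; Player X £12500.
Player F has the top bid and wins; the price is the second-highest bid, £41500.
Player F's payoff = £38250 − £41500 = -£3250. All other bidders lose, so their payoff is 0.

Player F -£3250, Player H £0, Player X £0, Player N £0, Player R £0.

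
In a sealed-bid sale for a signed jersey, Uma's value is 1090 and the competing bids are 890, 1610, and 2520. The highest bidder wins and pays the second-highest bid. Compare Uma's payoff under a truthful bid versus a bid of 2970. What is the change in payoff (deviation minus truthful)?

Payoff change: -1430.

The highest competing bid is 2520.
Bidding truthfully at 1090: the top bid is 2520 (a rival), so Uma loses. Payoff = 0.
Bidding 2970: Uma has the top bid, wins, and pays the second-highest bid 2520. Payoff = 1090 − 2520 = -1430.
Change = -1430 − 0 = -1430.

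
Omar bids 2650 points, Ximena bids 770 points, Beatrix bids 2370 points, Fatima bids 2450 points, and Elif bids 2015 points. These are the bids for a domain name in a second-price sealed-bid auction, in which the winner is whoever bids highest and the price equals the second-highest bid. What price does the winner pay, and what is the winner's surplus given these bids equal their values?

The winner pays 2450 points for a surplus of 200 points.

Bids in descending order: Omar 2650 points, then Fatima 2450 points, then Beatrix 2370 points, then Elif 2015 points, then Ximena 770 points.
Omar is the highest bidder, so Omar wins.
Under the second-price rule, the price is the second-highest bid: 2450 points.
Surplus = 2650 points − 2450 points = 200 points.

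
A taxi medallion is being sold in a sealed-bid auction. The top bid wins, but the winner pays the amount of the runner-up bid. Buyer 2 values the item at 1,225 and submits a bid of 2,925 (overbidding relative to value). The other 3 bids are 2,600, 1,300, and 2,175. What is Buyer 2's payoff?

-1,375

Highest competing bid: 2,600.
Buyer 2's bid 2,925 is the highest overall, so Buyer 2 wins and pays the second-highest bid, 2,600.
Payoff = value − price = 1,225 − 2,600 = -1,375.
Overbidding won the item at a price above value — truthful bidding would have avoided this loss.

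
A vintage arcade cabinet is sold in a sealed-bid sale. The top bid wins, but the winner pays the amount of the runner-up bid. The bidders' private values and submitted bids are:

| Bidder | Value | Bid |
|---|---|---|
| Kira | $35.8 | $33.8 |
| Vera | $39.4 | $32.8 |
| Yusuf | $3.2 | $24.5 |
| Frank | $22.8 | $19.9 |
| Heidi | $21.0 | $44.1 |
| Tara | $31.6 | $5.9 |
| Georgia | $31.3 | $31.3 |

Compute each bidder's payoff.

Sorted high to low: Heidi $44.1; Kira $33.8; Vera $32.8; Georgia $31.3; Yusuf $24.5; Frank $19.9; Tara $5.9.
Heidi has the top bid and wins; the price is the second-highest bid, $33.8.
Heidi's payoff = $21.0 − $33.8 = -$12.8. All other bidders lose, so their payoff is 0.

Payoffs: Kira $0.0, Vera $0.0, Yusuf $0.0, Frank $0.0, Heidi -$12.8, Tara $0.0, Georgia $0.0.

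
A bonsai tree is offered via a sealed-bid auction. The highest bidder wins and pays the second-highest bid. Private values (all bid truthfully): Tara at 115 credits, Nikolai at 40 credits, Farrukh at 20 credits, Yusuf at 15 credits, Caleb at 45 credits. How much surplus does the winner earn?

Sorted high to low: Tara 115 credits > Caleb 45 credits > Nikolai 40 credits > Farrukh 20 credits > Yusuf 15 credits.
Tara wins with the top bid and pays the second-highest, 45 credits.
Surplus = 115 credits − 45 credits = 70 credits.

70 credits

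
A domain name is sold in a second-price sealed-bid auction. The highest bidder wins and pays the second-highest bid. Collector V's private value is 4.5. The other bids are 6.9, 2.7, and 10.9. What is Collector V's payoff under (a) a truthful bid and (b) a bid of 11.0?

Truthful: 0.0; alternative: -6.4.

The highest competing bid is 10.9.
Bidding truthfully at 4.5: the top bid is 10.9 (a rival), so Collector V loses. Payoff = 0.0.
Bidding 11.0: Collector V has the top bid, wins, and pays the second-highest bid 10.9. Payoff = 4.5 − 10.9 = -6.4.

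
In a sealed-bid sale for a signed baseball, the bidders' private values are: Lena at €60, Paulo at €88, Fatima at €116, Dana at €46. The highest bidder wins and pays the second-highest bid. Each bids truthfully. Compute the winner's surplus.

€28

Sorted high to low: Fatima €116; Paulo €88; Lena €60; Dana €46.
Fatima wins with the top bid and pays the second-highest, €88.
Surplus = €116 − €88 = €28.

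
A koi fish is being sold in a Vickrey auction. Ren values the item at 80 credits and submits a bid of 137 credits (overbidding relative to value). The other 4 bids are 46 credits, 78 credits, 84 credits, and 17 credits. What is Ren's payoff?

Highest competing bid: 84 credits.
Ren's bid 137 credits is the highest overall, so Ren wins and pays the second-highest bid, 84 credits.
Payoff = value − price = 80 credits − 84 credits = -4 credits.
Overbidding won the item at a price above value — truthful bidding would have avoided this loss.

Payoff = -4 credits.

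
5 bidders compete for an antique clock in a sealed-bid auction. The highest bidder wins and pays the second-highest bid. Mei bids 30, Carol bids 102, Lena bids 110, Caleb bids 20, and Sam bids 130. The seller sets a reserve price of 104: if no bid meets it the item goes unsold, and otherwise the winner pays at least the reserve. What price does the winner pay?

Sorted high to low: Sam 130, then Lena 110, then Carol 102, then Mei 30, then Caleb 20.
Sam has the highest bid, so Sam wins.
The second-highest bid is 110, which exceeds the reserve, so that sets the price.

Price paid: 110.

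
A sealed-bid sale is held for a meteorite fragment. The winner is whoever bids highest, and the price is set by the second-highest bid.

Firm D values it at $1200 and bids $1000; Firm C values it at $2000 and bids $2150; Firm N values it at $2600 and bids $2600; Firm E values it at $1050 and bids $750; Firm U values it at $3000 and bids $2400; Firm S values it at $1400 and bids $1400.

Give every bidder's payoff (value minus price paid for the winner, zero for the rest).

Firm D $0, Firm C $0, Firm N $200, Firm E $0, Firm U $0, Firm S $0.

Bids in descending order: Firm N $2600, then Firm U $2400, then Firm C $2150, then Firm S $1400, then Firm D $1000, then Firm E $750.
Firm N has the top bid and wins; the price is the second-highest bid, $2400.
Firm N's payoff = $2600 − $2400 = $200. All other bidders lose, so their payoff is 0.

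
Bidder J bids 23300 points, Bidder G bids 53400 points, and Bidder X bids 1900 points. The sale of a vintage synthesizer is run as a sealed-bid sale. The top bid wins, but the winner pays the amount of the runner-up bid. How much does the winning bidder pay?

Sorted high to low: Bidder G 53400 points; Bidder J 23300 points; Bidder X 1900 points.
Bidder G has the highest bid, so Bidder G wins.
The second-highest bid is 23300 points, so that is what Bidder G pays.

The winner pays 23300 points.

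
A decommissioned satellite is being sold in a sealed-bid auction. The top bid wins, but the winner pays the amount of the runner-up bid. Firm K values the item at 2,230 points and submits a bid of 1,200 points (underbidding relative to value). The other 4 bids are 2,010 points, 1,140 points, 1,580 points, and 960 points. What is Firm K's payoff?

Highest competing bid: 2,010 points.
Firm K's bid 1,200 points is not the highest, so Firm K loses, pays nothing, and earns zero payoff.

0 points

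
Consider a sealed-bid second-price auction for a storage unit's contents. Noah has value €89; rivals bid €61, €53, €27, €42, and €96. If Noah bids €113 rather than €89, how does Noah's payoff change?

-€7

The highest competing bid is €96.
Bidding truthfully at €89: the top bid is €96 (a rival), so Noah loses. Payoff = €0.
Bidding €113: Noah has the top bid, wins, and pays the second-highest bid €96. Payoff = €89 − €96 = -€7.
Change = -€7 − €0 = -€7.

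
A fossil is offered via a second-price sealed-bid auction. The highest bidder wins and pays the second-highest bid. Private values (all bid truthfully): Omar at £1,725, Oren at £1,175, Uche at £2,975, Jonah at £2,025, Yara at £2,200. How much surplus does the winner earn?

Bids in descending order: Uche £2,975, then Yara £2,200, then Jonah £2,025, then Omar £1,725, then Oren £1,175.
Uche wins with the top bid and pays the second-highest, £2,200.
Surplus = £2,975 − £2,200 = £775.

£775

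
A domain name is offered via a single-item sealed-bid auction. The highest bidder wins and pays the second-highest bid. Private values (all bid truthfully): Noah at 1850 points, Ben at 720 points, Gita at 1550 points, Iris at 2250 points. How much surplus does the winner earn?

Winner's surplus: 400 points.

Sorted high to low: Iris 2250 points > Noah 1850 points > Gita 1550 points > Ben 720 points.
Iris wins with the top bid and pays the second-highest, 1850 points.
Surplus = 2250 points − 1850 points = 400 points.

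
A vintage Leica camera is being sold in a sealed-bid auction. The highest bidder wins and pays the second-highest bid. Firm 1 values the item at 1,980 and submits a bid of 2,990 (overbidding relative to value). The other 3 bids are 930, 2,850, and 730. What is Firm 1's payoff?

Highest competing bid: 2,850.
Firm 1's bid 2,990 is the highest overall, so Firm 1 wins and pays the second-highest bid, 2,850.
Payoff = value − price = 1,980 − 2,850 = -870.
Overbidding won the item at a price above value — truthful bidding would have avoided this loss.

The bidder's payoff: -870.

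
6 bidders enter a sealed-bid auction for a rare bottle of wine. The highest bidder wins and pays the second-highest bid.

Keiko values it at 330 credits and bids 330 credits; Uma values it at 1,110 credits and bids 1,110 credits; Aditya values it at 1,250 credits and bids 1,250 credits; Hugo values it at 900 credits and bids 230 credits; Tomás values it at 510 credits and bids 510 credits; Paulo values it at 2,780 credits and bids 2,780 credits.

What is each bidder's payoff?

Payoffs: Keiko 0 credits, Uma 0 credits, Aditya 0 credits, Hugo 0 credits, Tomás 0 credits, Paulo 1,530 credits.

Sorted high to low: Paulo 2,780 credits > Aditya 1,250 credits > Uma 1,110 credits > Tomás 510 credits > Keiko 330 credits > Hugo 230 credits.
Paulo has the top bid and wins; the price is the second-highest bid, 1,250 credits.
Paulo's payoff = 2,780 credits − 1,250 credits = 1,530 credits. All other bidders lose, so their payoff is 0.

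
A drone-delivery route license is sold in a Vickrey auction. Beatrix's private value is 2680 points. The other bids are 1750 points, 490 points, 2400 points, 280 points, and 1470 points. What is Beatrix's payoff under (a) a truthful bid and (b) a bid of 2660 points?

The highest competing bid is 2400 points.
Bidding truthfully at 2680 points: Beatrix has the top bid, wins, and pays the second-highest bid 2400 points. Payoff = 2680 points − 2400 points = 280 points.
Bidding 2660 points: Beatrix has the top bid, wins, and pays the second-highest bid 2400 points. Payoff = 2680 points − 2400 points = 280 points.
The bid only affects whether you win, not the price — here both bids land on the same side of the top rival bid, so the deviation is payoff-neutral.

Truthful: 280 points; alternative: 280 points.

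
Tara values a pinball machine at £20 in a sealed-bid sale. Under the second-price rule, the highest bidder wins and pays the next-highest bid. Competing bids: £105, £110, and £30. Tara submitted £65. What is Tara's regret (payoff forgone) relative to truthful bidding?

Payoff forgone: £0.

The highest competing bid is £110.
Bidding truthfully at £20: the top bid is £110 (a rival), so Tara loses. Payoff = £0.
Bidding £65: the top bid is £110 (a rival), so Tara loses. Payoff = £0.
Regret = truthful payoff − actual payoff = £0 − £0 = £0.
The bid only affects whether you win, not the price — here both bids land on the same side of the top rival bid, so the deviation is payoff-neutral.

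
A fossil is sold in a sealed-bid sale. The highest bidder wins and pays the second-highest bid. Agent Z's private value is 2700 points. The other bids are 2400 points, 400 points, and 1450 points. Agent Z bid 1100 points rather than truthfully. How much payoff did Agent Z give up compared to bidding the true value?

300 points

The highest competing bid is 2400 points.
Bidding truthfully at 2700 points: Agent Z has the top bid, wins, and pays the second-highest bid 2400 points. Payoff = 2700 points − 2400 points = 300 points.
Bidding 1100 points: the top bid is 2400 points (a rival), so Agent Z loses. Payoff = 0 points.
Regret = truthful payoff − actual payoff = 300 points − 0 points = 300 points.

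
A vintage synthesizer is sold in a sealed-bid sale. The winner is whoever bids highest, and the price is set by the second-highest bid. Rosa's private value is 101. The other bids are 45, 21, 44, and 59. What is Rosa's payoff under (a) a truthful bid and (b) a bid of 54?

Truthful: 42; alternative: 0.

The highest competing bid is 59.
Bidding truthfully at 101: Rosa has the top bid, wins, and pays the second-highest bid 59. Payoff = 101 − 59 = 42.
Bidding 54: the top bid is 59 (a rival), so Rosa loses. Payoff = 0.
Deviating from a truthful bid can only lose payoff in a second-price auction — never gain.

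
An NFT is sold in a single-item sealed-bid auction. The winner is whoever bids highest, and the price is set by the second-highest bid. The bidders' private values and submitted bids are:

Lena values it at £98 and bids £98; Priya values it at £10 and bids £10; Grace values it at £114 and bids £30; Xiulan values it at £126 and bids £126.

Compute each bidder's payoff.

Bids in descending order: Xiulan £126 > Lena £98 > Grace £30 > Priya £10.
Xiulan has the top bid and wins; the price is the second-highest bid, £98.
Xiulan's payoff = £126 − £98 = £28. All other bidders lose, so their payoff is 0.

Lena £0, Priya £0, Grace £0, Xiulan £28.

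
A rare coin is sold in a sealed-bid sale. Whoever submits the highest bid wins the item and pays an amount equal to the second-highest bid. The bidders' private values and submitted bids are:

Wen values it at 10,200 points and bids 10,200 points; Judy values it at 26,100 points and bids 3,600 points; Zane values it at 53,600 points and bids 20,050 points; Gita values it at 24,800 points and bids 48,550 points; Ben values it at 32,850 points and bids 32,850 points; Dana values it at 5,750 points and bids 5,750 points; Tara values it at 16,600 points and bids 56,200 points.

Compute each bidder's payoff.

Wen 0 points, Judy 0 points, Zane 0 points, Gita 0 points, Ben 0 points, Dana 0 points, Tara -31,950 points.

Ordered from highest: Tara 56,200 points; Gita 48,550 points; Ben 32,850 points; Zane 20,050 points; Wen 10,200 points; Dana 5,750 points; Judy 3,600 points.
Tara has the top bid and wins; the price is the second-highest bid, 48,550 points.
Tara's payoff = 16,600 points − 48,550 points = -31,950 points. All other bidders lose, so their payoff is 0.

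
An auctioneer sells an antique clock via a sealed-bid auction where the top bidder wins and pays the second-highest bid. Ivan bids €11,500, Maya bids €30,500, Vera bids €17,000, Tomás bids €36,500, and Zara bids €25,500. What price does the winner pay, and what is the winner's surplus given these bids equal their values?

Sorted high to low: Tomás €36,500, then Maya €30,500, then Zara €25,500, then Vera €17,000, then Ivan €11,500.
Tomás is the highest bidder, so Tomás wins.
Under the second-price rule, the price is the second-highest bid: €30,500.
Surplus = €36,500 − €30,500 = €6,000.

Price €30,500; surplus €6,000.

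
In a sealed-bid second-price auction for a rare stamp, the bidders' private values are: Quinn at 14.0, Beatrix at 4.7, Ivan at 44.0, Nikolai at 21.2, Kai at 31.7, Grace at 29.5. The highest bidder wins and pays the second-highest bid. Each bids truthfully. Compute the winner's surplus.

Bids in descending order: Ivan 44.0 > Kai 31.7 > Grace 29.5 > Nikolai 21.2 > Quinn 14.0 > Beatrix 4.7.
Ivan wins with the top bid and pays the second-highest, 31.7.
Surplus = 44.0 − 31.7 = 12.3.

Winner's surplus: 12.3.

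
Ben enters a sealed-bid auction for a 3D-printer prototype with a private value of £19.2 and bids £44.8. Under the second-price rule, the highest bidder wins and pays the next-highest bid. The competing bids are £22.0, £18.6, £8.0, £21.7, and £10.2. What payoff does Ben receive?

Payoff = -£2.8.

Highest competing bid: £22.0.
Ben's bid £44.8 is the highest overall, so Ben wins and pays the second-highest bid, £22.0.
Payoff = value − price = £19.2 − £22.0 = -£2.8.
Overbidding won the item at a price above value — truthful bidding would have avoided this loss.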